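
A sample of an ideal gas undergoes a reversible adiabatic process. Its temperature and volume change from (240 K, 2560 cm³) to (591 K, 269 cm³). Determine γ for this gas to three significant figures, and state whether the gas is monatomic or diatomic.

TV^(γ−1) = const ⇒ γ − 1 = ln(T₂/T₁) / ln(V₁/V₂).
γ = 1 + ln(591/240) / ln(2560/269) = 1.4.
γ ≈ 1.40 is close to 7/5, so the gas is diatomic.

γ ≈ 1.40; diatomic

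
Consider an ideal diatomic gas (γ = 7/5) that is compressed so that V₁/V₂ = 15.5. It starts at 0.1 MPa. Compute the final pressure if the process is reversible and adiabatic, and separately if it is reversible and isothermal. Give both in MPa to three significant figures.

adiabatic: 4.64 MPa; isothermal: 1.55 MPa

Isothermal: P₂ = P₁(V₁/V₂) = 0.1×15.5 = 1.55 MPa.
Adiabatic: P₂ = P₁(V₁/V₂)^γ = 0.1×15.5^(7/5) = 4.639 MPa.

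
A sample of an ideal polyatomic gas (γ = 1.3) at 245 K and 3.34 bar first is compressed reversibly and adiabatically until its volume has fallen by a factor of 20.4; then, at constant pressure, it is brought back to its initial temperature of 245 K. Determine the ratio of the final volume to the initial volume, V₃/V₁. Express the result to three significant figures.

V₃/V₁ ≈ 0.0198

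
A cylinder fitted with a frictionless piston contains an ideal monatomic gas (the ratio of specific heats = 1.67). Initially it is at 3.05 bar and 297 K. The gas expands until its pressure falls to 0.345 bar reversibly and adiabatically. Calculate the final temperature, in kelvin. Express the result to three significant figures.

T₂ ≈ 124 K

Adiabatic: T₂/T₁ = (P₂/P₁)^((γ−1)/γ).
T₂ = 297 × (0.345/3.05)^(0.401) = 123.9 K.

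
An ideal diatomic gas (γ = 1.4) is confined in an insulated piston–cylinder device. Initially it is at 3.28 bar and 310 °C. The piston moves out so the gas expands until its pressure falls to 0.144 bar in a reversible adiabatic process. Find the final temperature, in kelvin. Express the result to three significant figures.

Adiabatic: T₂/T₁ = (P₂/P₁)^((γ−1)/γ).
T₁ = 310 °C = 583.1 K.
T₂ = 583.1 × (0.144/3.28)^(0.286) = 238.7 K.

T₂ ≈ 239 K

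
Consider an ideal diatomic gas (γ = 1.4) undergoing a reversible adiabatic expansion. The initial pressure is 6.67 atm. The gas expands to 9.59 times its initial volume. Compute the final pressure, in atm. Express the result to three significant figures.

P₂ ≈ 0.282 atm

Since PV^γ is constant along a reversible adiabat, P₂ = P₁ (V₁/V₂)^γ.
P₂ = 6.67 × (1/9.59)^(1.4) = 0.2816 atm.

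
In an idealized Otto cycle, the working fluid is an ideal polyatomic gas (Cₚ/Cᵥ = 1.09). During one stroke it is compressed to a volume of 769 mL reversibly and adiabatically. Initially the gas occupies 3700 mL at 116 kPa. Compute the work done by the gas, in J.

W ≈ -724 J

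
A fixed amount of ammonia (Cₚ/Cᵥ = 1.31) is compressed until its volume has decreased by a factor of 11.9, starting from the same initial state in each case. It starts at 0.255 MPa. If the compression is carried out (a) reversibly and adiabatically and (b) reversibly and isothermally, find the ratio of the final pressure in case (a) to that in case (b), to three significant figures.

P_adiabatic / P_isothermal ≈ 2.15

Isothermal: P_b = P₁(V₁/V₂) = 0.255×11.9.
Adiabatic: P_a = P₁(V₁/V₂)^γ = 0.255×11.9^(1.31).
P_a/P_b = (V₁/V₂)^(γ−1) = 11.9^(0.31) = 2.155.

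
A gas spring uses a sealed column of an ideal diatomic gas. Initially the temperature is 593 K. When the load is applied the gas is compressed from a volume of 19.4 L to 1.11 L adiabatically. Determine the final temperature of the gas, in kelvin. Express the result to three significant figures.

T₂ ≈ 1860 K

Adiabatic: T₁V₁^(γ−1) = T₂V₂^(γ−1) ⇒ T₂ = T₁ (V₁/V₂)^(γ−1).
For a diatomic ideal gas γ = 7/5, so γ−1 = 2/5.
T₂ = 593 × (19.4/1.11)^(2/5) = 1862 K.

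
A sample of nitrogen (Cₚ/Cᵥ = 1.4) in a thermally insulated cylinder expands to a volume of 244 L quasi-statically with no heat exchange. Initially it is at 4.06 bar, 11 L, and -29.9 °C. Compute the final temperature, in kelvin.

T₂ ≈ 70.4 K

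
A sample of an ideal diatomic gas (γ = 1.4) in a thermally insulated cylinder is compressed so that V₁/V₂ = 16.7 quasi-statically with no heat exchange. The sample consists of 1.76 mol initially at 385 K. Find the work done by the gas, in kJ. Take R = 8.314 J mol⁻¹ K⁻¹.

Adiabatic: T₁V₁^(γ−1) = T₂V₂^(γ−1) ⇒ T₂ = T₁ (V₁/V₂)^(γ−1).
T₂ = 385 × 16.7^(0.4) = 1187 K.
Q = 0, so ΔU = W_on_gas = nCᵥΔT with Cᵥ = R/(γ−1) = 20.79 J/(mol·K).
ΔU = 1.76 × 20.79 × (1187 − 385) = 29350 J.
Work done by the gas = −ΔU = -29350 J.

W ≈ -29.3 kJ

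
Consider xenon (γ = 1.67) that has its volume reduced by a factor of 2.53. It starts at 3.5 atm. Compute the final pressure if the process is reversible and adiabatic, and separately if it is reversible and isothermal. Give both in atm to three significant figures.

Isothermal: P₂ = P₁(V₁/V₂) = 3.5×2.53 = 8.855 atm.
Adiabatic: P₂ = P₁(V₁/V₂)^γ = 3.5×2.53^(1.67) = 16.49 atm.

adiabatic: 16.5 atm; isothermal: 8.85 atm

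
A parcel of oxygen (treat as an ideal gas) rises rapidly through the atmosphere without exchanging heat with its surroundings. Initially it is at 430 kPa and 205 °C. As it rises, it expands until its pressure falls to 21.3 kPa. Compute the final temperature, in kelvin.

T₂ ≈ 203 K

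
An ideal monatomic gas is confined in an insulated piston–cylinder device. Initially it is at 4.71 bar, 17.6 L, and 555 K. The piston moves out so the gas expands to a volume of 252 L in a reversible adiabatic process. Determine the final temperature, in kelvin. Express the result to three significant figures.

T₂ ≈ 94.1 K

For a reversible adiabat TV^(γ−1) is constant, so T₂ = T₁ (V₁/V₂)^(γ−1).
γ = 5/3 for a monatomic ideal gas.
T₂ = 555 × (17.6/252)^(2/3) = 94.12 K.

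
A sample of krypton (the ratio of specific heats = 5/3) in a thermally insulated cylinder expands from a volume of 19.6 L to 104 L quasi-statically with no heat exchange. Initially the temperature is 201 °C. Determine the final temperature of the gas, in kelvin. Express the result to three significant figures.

T₂ ≈ 156 K

Adiabatic: T₁V₁^(γ−1) = T₂V₂^(γ−1) ⇒ T₂ = T₁ (V₁/V₂)^(γ−1).
T₁ = 201 °C = 474.1 K.
T₂ = 474.1 × (19.6/104)^(2/3) = 155.9 K.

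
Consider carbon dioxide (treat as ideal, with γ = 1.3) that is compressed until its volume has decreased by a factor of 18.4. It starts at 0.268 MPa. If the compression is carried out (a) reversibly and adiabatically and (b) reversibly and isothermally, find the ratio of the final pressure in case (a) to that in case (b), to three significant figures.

P_adiabatic / P_isothermal ≈ 2.40

Isothermal: P_b = P₁(V₁/V₂) = 0.268×18.4.
Adiabatic: P_a = P₁(V₁/V₂)^γ = 0.268×18.4^(1.3).
P_a/P_b = (V₁/V₂)^(γ−1) = 18.4^(0.3) = 2.396.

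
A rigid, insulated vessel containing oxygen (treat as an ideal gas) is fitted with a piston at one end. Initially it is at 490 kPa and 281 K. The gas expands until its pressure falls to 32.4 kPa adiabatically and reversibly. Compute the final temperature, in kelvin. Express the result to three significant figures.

T₂ ≈ 129 K

Along an adiabat T P^((1−γ)/γ) is constant, so T₂ = T₁ (P₂/P₁)^((γ−1)/γ).
For a diatomic ideal gas γ = 7/5, so (γ−1)/γ = 2/7.
T₂ = 281 × (32.4/490)^(2/7) = 129.3 K.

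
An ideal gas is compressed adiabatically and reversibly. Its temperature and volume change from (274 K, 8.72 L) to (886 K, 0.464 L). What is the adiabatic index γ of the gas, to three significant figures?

TV^(γ−1) = const ⇒ γ − 1 = ln(T₂/T₁) / ln(V₁/V₂).
γ = 1 + ln(886/274) / ln(8.72/0.464) = 1.4.

γ ≈ 1.40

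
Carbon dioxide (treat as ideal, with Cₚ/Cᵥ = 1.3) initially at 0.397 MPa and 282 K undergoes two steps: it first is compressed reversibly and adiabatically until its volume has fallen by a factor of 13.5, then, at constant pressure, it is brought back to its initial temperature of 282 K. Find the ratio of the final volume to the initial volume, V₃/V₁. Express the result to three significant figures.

V₃/V₁ ≈ 0.0339

Adiabatic step: V₂/V₁ = 0.07407; T₂ = T₁·13.5^(0.3) = 615.7 K.
Isobaric step: V₃/V₂ = T₃/T₂ = 282/615.7.
V₃/V₁ = (V₂/V₁)(V₃/V₂) = 0.07407 × (282/615.7) = 0.03393.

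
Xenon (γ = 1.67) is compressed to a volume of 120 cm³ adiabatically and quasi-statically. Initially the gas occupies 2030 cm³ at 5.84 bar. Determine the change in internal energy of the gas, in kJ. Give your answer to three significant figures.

ΔU ≈ 10.0 kJ

P₂ = P₁(V₁/V₂)^γ = 5.84×(2030/120)^(1.67) = 657.2 bar.
For a reversible adiabat, W_by_gas = (P₁V₁ − P₂V₂)/(γ−1).
W_by = (584000×0.00203 − 6.572×10^7×0.00012) / (0.67) = -10000 J.
Q = 0 ⇒ ΔU = −W_by = 10000 J.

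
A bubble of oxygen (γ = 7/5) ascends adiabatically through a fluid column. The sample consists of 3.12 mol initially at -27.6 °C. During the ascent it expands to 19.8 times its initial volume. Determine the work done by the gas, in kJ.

Adiabatic: T₁V₁^(γ−1) = T₂V₂^(γ−1) ⇒ T₂ = T₁ (V₁/V₂)^(γ−1).
T₁ = -27.6 °C = 245.5 K.
T₂ = 245.5 × (1/19.8)^(2/5) = 74.38 K.
Q = 0, so ΔU = W_on_gas = nCᵥΔT with Cᵥ = R/(γ−1) = 20.79 J/(mol·K).
ΔU = 3.12 × 20.79 × (74.38 − 245.5) = -11100 J.
Work done by the gas = −ΔU = 11100 J.

W ≈ 11.1 kJ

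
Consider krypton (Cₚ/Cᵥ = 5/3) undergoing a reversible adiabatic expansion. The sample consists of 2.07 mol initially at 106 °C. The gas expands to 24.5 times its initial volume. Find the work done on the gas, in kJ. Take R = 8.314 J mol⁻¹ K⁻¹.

W ≈ -8.63 kJ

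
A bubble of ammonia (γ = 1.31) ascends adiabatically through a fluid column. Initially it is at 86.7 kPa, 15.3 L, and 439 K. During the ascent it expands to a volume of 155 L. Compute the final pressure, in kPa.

P₂ ≈ 4.17 kPa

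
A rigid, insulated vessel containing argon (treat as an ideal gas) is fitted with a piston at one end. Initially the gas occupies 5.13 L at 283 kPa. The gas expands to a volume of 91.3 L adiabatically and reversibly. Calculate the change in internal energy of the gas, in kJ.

ΔU ≈ -1.86 kJ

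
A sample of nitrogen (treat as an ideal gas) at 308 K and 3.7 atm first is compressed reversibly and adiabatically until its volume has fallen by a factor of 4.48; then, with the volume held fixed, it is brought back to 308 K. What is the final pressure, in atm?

For a diatomic ideal gas γ = 7/5.
Adiabatic step (PV^γ = const): P₂ = 3.7×4.48^(7/5) = 30.2 atm; T₂ = 308×4.48^(2/5) = 561.1 K.
Isochoric: P₃ = P₂(T₃/T₂) = 30.2 × (308/561.1) = 16.58 atm.

P₃ ≈ 16.6 atm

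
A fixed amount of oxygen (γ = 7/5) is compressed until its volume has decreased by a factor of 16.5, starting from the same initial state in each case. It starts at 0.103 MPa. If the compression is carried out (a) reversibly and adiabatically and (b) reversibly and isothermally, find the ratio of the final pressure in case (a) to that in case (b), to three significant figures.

P_adiabatic / P_isothermal ≈ 3.07

Isothermal: P_b = P₁(V₁/V₂) = 0.103×16.5.
Adiabatic: P_a = P₁(V₁/V₂)^γ = 0.103×16.5^(7/5).
P_a/P_b = (V₁/V₂)^(γ−1) = 16.5^(2/5) = 3.069.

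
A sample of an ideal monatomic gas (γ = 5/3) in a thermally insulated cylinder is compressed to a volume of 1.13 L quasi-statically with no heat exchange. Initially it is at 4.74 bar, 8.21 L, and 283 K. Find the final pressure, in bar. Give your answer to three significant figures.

P₂ ≈ 129 bar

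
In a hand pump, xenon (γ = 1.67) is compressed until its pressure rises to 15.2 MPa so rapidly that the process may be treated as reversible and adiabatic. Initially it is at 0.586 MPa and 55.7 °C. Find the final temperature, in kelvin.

T₂ ≈ 1210 K

Adiabatic: T₂/T₁ = (P₂/P₁)^((γ−1)/γ).
T₁ = 55.7 °C = 328.8 K.
T₂ = 328.8 × (15.2/0.586)^(0.401) = 1214 K.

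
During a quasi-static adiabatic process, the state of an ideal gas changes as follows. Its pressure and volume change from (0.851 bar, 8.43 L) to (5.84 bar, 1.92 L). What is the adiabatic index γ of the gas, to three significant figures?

γ ≈ 1.30

PV^γ = const ⇒ γ = ln(P₂/P₁) / ln(V₁/V₂).
γ = ln(5.84/0.851) / ln(8.43/1.92) = 1.302.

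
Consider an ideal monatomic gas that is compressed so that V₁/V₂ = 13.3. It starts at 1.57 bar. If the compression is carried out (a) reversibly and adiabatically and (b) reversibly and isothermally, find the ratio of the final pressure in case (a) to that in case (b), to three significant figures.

For a monatomic ideal gas γ = 5/3.
Isothermal: P_b = P₁(V₁/V₂) = 1.57×13.3.
Adiabatic: P_a = P₁(V₁/V₂)^γ = 1.57×13.3^(5/3).
P_a/P_b = (V₁/V₂)^(γ−1) = 13.3^(2/3) = 5.614.

P_adiabatic / P_isothermal ≈ 5.61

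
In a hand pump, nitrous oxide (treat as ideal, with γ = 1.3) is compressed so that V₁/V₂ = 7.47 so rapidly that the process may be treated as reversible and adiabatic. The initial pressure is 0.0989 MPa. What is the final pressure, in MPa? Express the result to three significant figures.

P₂ ≈ 1.35 MPa

Adiabatic: P₁V₁^γ = P₂V₂^γ ⇒ P₂ = P₁ (V₁/V₂)^γ.
P₂ = 0.0989 × 7.47^(1.3) = 1.351 MPa.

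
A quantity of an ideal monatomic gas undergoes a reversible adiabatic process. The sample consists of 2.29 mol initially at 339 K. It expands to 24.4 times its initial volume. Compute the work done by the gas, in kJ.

For a reversible adiabat TV^(γ−1) is constant, so T₂ = T₁ (V₁/V₂)^(γ−1).
γ = 5/3 for a monatomic ideal gas, so γ−1 = 2/3.
T₂ = 339 × (1/24.4)^(2/3) = 40.3 K.
Q = 0, so ΔU = W_on_gas = nCᵥΔT with Cᵥ = R/(γ−1) = 12.47 J/(mol·K).
ΔU = 2.29 × 12.47 × (40.3 − 339) = -8531 J.
Work done by the gas = −ΔU = 8531 J.

W ≈ 8.53 kJ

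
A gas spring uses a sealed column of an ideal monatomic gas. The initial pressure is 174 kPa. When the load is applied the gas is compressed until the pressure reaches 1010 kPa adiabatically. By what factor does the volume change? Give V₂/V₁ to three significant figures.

From PV^γ = const, V₂/V₁ = (P₁/P₂)^(1/γ).
For a monatomic ideal gas γ = 5/3.
V₂/V₁ = (174/1010)^(3/5) = 0.3481.

V₂/V₁ ≈ 0.348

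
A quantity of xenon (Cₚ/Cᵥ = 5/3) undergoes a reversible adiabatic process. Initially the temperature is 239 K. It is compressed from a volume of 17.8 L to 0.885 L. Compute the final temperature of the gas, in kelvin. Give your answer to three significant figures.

Adiabatic: T₁V₁^(γ−1) = T₂V₂^(γ−1) ⇒ T₂ = T₁ (V₁/V₂)^(γ−1).
T₂ = 239 × (17.8/0.885)^(2/3) = 1768 K.

T₂ ≈ 1770 K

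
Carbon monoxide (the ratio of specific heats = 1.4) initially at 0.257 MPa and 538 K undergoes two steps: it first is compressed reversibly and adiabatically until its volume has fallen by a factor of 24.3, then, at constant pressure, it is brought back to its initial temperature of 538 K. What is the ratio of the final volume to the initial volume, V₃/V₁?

V₃/V₁ ≈ 0.0115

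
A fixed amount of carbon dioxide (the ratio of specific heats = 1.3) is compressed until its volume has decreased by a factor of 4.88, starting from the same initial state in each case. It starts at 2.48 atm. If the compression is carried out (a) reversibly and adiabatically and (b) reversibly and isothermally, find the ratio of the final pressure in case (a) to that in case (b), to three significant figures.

Isothermal: P_b = P₁(V₁/V₂) = 2.48×4.88.
Adiabatic: P_a = P₁(V₁/V₂)^γ = 2.48×4.88^(1.3).
P_a/P_b = (V₁/V₂)^(γ−1) = 4.88^(0.3) = 1.609.

P_adiabatic / P_isothermal ≈ 1.61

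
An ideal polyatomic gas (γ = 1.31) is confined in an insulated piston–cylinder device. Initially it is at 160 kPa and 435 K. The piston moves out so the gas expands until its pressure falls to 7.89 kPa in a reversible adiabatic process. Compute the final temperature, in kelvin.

Along an adiabat T P^((1−γ)/γ) is constant, so T₂ = T₁ (P₂/P₁)^((γ−1)/γ).
T₂ = 435 × (7.89/160)^(0.237) = 213.4 K.

T₂ ≈ 213 K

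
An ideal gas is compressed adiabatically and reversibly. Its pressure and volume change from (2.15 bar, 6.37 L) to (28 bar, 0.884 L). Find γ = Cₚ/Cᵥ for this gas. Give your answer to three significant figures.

γ ≈ 1.30

PV^γ = const ⇒ γ = ln(P₂/P₁) / ln(V₁/V₂).
γ = ln(28/2.15) / ln(6.37/0.884) = 1.3.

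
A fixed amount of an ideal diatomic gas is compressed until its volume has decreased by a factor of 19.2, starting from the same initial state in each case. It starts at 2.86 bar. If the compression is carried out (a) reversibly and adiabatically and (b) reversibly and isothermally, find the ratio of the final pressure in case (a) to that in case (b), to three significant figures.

For a diatomic ideal gas γ = 7/5.
Isothermal: P_b = P₁(V₁/V₂) = 2.86×19.2.
Adiabatic: P_a = P₁(V₁/V₂)^γ = 2.86×19.2^(7/5).
P_a/P_b = (V₁/V₂)^(γ−1) = 19.2^(2/5) = 3.261.

P_adiabatic / P_isothermal ≈ 3.26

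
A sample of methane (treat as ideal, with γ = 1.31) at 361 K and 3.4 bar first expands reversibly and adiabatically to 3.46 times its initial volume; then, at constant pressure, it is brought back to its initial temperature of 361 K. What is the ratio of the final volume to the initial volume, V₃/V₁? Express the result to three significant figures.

Adiabatic step: V₂/V₁ = 3.46; T₂ = T₁·(1/3.46)^(0.31) = 245.7 K.
Isobaric step: V₃/V₂ = T₃/T₂ = 361/245.7.
V₃/V₁ = (V₂/V₁)(V₃/V₂) = 3.46 × (361/245.7) = 5.084.

V₃/V₁ ≈ 5.08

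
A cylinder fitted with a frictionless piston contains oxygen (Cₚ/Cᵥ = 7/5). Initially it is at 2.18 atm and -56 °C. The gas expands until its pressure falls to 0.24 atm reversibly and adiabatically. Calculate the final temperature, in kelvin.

T₂ ≈ 116 K

Along an adiabat T P^((1−γ)/γ) is constant, so T₂ = T₁ (P₂/P₁)^((γ−1)/γ).
T₁ = -56 °C = 217.1 K.
T₂ = 217.1 × (0.24/2.18)^(2/7) = 115.6 K.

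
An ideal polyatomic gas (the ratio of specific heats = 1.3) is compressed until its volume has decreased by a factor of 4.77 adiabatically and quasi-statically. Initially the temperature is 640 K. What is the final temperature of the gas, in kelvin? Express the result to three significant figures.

T₂ ≈ 1020 K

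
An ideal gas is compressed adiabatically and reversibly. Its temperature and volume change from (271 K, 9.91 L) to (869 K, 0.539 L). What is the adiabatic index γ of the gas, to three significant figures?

TV^(γ−1) = const ⇒ γ − 1 = ln(T₂/T₁) / ln(V₁/V₂).
γ = 1 + ln(869/271) / ln(9.91/0.539) = 1.4.

γ ≈ 1.40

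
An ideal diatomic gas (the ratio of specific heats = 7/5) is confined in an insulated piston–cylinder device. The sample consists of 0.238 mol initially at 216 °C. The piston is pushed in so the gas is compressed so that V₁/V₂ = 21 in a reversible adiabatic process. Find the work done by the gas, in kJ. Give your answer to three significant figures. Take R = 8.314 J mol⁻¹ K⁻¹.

W ≈ -5.76 kJ

Adiabatic: T₁V₁^(γ−1) = T₂V₂^(γ−1) ⇒ T₂ = T₁ (V₁/V₂)^(γ−1).
T₁ = 216 °C = 489.1 K.
T₂ = 489.1 × 21^(2/5) = 1653 K.
Q = 0, so ΔU = W_on_gas = nCᵥΔT with Cᵥ = R/(γ−1) = 20.79 J/(mol·K).
ΔU = 0.238 × 20.79 × (1653 − 489.1) = 5758 J.
Work done by the gas = −ΔU = -5758 J.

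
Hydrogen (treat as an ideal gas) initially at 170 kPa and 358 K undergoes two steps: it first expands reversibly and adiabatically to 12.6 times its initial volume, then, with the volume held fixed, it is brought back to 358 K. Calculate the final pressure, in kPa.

For a diatomic ideal gas γ = 7/5.
Adiabatic step (PV^γ = const): P₂ = 170×(1/12.6)^(7/5) = 4.897 kPa; T₂ = 358×(1/12.6)^(2/5) = 129.9 K.
Isochoric: P₃ = P₂(T₃/T₂) = 4.897 × (358/129.9) = 13.49 kPa.

P₃ ≈ 13.5 kPa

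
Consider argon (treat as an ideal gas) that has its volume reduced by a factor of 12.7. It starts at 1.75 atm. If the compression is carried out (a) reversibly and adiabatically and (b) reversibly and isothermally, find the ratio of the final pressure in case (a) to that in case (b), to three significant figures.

For a monatomic ideal gas γ = 5/3.
Isothermal: P_b = P₁(V₁/V₂) = 1.75×12.7.
Adiabatic: P_a = P₁(V₁/V₂)^γ = 1.75×12.7^(5/3).
P_a/P_b = (V₁/V₂)^(γ−1) = 12.7^(2/3) = 5.443.

P_adiabatic / P_isothermal ≈ 5.44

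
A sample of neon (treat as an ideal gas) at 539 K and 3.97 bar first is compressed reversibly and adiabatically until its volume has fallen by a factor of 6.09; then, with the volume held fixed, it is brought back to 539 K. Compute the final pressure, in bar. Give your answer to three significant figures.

P₃ ≈ 24.2 bar

For a monatomic ideal gas γ = 5/3.
Adiabatic step (PV^γ = const): P₂ = 3.97×6.09^(5/3) = 80.63 bar; T₂ = 539×6.09^(2/3) = 1797 K.
Isochoric: P₃ = P₂(T₃/T₂) = 80.63 × (539/1797) = 24.18 bar.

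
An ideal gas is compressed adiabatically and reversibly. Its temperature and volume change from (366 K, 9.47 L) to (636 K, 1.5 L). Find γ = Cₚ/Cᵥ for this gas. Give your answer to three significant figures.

γ ≈ 1.30

TV^(γ−1) = const ⇒ γ − 1 = ln(T₂/T₁) / ln(V₁/V₂).
γ = 1 + ln(636/366) / ln(9.47/1.5) = 1.3.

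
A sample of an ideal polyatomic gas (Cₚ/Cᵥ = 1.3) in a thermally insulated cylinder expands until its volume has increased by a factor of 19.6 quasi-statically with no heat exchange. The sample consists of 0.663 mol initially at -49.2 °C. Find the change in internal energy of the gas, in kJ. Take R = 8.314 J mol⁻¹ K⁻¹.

For a reversible adiabat TV^(γ−1) is constant, so T₂ = T₁ (V₁/V₂)^(γ−1).
T₁ = -49.2 °C = 223.9 K.
T₂ = 223.9 × (1/19.6)^(0.3) = 91.72 K.
Q = 0, so ΔU = W_on_gas = nCᵥΔT with Cᵥ = R/(γ−1) = 27.71 J/(mol·K).
ΔU = 0.663 × 27.71 × (91.72 − 223.9) = -2430 J.

ΔU ≈ -2.43 kJ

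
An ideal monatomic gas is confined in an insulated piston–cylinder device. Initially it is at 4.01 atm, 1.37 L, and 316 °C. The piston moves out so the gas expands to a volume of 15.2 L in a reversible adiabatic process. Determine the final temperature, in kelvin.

T₂ ≈ 118 K

Adiabatic: T₁V₁^(γ−1) = T₂V₂^(γ−1) ⇒ T₂ = T₁ (V₁/V₂)^(γ−1).
γ = 5/3 for a monatomic ideal gas.
T₁ = 316 °C = 589.1 K.
T₂ = 589.1 × (1.37/15.2)^(2/3) = 118.4 K.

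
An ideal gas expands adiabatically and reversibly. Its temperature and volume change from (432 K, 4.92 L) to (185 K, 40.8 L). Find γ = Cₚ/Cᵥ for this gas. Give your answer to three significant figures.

TV^(γ−1) = const ⇒ γ − 1 = ln(T₂/T₁) / ln(V₁/V₂).
γ = 1 + ln(185/432) / ln(4.92/40.8) = 1.401.

γ ≈ 1.40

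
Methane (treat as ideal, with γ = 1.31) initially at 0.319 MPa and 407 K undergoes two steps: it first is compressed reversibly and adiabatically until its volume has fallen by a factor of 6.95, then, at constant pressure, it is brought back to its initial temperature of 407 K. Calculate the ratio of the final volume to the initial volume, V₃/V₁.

Adiabatic step: V₂/V₁ = 0.1439; T₂ = T₁·6.95^(0.31) = 742.4 K.
Isobaric step: V₃/V₂ = T₃/T₂ = 407/742.4.
V₃/V₁ = (V₂/V₁)(V₃/V₂) = 0.1439 × (407/742.4) = 0.07889.

V₃/V₁ ≈ 0.0789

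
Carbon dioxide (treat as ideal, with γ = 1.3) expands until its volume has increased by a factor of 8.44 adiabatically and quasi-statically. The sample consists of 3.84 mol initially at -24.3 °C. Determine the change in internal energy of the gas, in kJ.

ΔU ≈ -12.5 kJ

Adiabatic: T₁V₁^(γ−1) = T₂V₂^(γ−1) ⇒ T₂ = T₁ (V₁/V₂)^(γ−1).
T₁ = -24.3 °C = 248.8 K.
T₂ = 248.8 × (1/8.44)^(0.3) = 131.2 K.
Q = 0, so ΔU = W_on_gas = nCᵥΔT with Cᵥ = R/(γ−1) = 27.71 J/(mol·K).
ΔU = 3.84 × 27.71 × (131.2 − 248.8) = -12520 J.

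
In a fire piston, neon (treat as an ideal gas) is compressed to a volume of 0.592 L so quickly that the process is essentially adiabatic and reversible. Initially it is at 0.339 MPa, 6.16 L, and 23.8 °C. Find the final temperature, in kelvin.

For a reversible adiabat TV^(γ−1) is constant, so T₂ = T₁ (V₁/V₂)^(γ−1).
γ = 5/3 for a monatomic ideal gas.
T₁ = 23.8 °C = 296.9 K.
T₂ = 296.9 × (6.16/0.592)^(2/3) = 1415 K.

T₂ ≈ 1420 K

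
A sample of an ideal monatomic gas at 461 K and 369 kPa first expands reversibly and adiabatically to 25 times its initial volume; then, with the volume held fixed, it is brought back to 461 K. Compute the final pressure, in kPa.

P₃ ≈ 14.8 kPa

For a monatomic ideal gas γ = 5/3.
Adiabatic step (PV^γ = const): P₂ = 369×(1/25)^(5/3) = 1.726 kPa; T₂ = 461×(1/25)^(2/3) = 53.92 K.
Isochoric: P₃ = P₂(T₃/T₂) = 1.726 × (461/53.92) = 14.76 kPa.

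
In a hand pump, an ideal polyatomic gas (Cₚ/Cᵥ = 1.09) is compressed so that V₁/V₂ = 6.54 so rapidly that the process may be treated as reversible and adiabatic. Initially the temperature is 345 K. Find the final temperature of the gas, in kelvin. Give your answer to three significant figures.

T₂ ≈ 409 K

For a reversible adiabat TV^(γ−1) is constant, so T₂ = T₁ (V₁/V₂)^(γ−1).
T₂ = 345 × 6.54^(0.09) = 408.5 K.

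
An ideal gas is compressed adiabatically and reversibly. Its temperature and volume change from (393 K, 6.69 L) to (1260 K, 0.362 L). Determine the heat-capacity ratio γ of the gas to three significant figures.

γ ≈ 1.40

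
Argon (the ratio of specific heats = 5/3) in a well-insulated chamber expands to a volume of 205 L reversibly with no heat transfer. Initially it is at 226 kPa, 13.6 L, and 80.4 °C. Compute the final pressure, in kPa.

P₂ ≈ 2.46 kPa

Since PV^γ is constant along a reversible adiabat, P₂ = P₁ (V₁/V₂)^γ.
P₂ = 226 × (13.6/205)^(5/3) = 2.457 kPa.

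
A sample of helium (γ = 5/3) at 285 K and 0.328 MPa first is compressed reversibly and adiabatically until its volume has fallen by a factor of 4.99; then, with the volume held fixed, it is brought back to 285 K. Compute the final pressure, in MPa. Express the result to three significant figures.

P₃ ≈ 1.64 MPa

Adiabatic step (PV^γ = const): P₂ = 0.328×4.99^(5/3) = 4.779 MPa; T₂ = 285×4.99^(2/3) = 832.2 K.
Isochoric: P₃ = P₂(T₃/T₂) = 4.779 × (285/832.2) = 1.637 MPa.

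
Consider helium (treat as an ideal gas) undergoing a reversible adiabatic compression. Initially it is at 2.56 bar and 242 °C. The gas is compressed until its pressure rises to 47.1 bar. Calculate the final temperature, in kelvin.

T₂ ≈ 1650 K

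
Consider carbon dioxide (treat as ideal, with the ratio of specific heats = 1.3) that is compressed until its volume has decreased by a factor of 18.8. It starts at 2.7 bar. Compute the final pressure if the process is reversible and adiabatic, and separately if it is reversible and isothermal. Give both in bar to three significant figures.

Isothermal: P₂ = P₁(V₁/V₂) = 2.7×18.8 = 50.76 bar.
Adiabatic: P₂ = P₁(V₁/V₂)^γ = 2.7×18.8^(1.3) = 122.4 bar.

adiabatic: 122 bar; isothermal: 50.8 bar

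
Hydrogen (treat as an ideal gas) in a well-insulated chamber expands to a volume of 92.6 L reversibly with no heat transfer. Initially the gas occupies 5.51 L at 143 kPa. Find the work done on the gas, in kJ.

W ≈ -1.33 kJ

γ = 7/5 for a diatomic ideal gas.
P₂ = P₁(V₁/V₂)^γ = 143×(5.51/92.6)^(7/5) = 2.752 kPa.
For a reversible adiabat, W_by_gas = (P₁V₁ − P₂V₂)/(γ−1).
W_by = (143000×0.00551 − 2752×0.0926) / (2/5) = 1333 J.
W_on_gas = −W_by = -1333 J.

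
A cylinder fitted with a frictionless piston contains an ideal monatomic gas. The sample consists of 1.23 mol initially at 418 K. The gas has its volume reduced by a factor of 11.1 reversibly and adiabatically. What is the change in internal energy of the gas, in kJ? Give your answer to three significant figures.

ΔU ≈ 25.5 kJ

For a reversible adiabat TV^(γ−1) is constant, so T₂ = T₁ (V₁/V₂)^(γ−1).
γ = 5/3 for a monatomic ideal gas, so γ−1 = 2/3.
T₂ = 418 × 11.1^(2/3) = 2080 K.
Q = 0, so ΔU = W_on_gas = nCᵥΔT with Cᵥ = R/(γ−1) = 12.47 J/(mol·K).
ΔU = 1.23 × 12.47 × (2080 − 418) = 25490 J.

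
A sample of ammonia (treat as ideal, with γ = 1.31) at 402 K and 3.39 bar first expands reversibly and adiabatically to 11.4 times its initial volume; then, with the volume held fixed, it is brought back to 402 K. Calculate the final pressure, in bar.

Adiabatic step (PV^γ = const): P₂ = 3.39×(1/11.4)^(1.31) = 0.1398 bar; T₂ = 402×(1/11.4)^(0.31) = 189.1 K.
Isochoric: P₃ = P₂(T₃/T₂) = 0.1398 × (402/189.1) = 0.2974 bar.

P₃ ≈ 0.297 bar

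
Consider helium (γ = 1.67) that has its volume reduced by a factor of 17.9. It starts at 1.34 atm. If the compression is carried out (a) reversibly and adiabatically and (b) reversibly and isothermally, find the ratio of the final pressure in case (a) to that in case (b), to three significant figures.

P_adiabatic / P_isothermal ≈ 6.91

Isothermal: P_b = P₁(V₁/V₂) = 1.34×17.9.
Adiabatic: P_a = P₁(V₁/V₂)^γ = 1.34×17.9^(1.67).
P_a/P_b = (V₁/V₂)^(γ−1) = 17.9^(0.67) = 6.909.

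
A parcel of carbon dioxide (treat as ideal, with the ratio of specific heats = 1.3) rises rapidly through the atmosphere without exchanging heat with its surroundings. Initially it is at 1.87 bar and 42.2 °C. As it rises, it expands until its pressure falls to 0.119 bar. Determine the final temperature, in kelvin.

T₂ ≈ 167 K

Adiabatic: T₂/T₁ = (P₂/P₁)^((γ−1)/γ).
T₁ = 42.2 °C = 315.3 K.
T₂ = 315.3 × (0.119/1.87)^(0.231) = 167 K.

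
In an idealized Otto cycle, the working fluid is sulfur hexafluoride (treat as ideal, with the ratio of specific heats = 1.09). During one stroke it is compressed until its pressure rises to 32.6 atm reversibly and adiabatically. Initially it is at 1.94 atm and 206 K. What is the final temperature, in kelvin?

Adiabatic: T₂/T₁ = (P₂/P₁)^((γ−1)/γ).
T₂ = 206 × (32.6/1.94)^(0.0826) = 260 K.

T₂ ≈ 260 K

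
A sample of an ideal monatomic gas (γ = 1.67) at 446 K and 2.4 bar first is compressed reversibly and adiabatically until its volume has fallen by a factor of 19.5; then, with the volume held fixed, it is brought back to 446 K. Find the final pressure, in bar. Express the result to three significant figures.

P₃ ≈ 46.8 bar

Adiabatic step (PV^γ = const): P₂ = 2.4×19.5^(1.67) = 342.4 bar; T₂ = 446×19.5^(0.67) = 3263 K.
Isochoric: P₃ = P₂(T₃/T₂) = 342.4 × (446/3263) = 46.8 bar.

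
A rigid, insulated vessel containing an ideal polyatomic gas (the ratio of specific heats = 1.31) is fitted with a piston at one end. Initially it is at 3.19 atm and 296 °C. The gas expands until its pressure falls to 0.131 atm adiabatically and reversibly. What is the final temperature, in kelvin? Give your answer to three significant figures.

Along an adiabat T P^((1−γ)/γ) is constant, so T₂ = T₁ (P₂/P₁)^((γ−1)/γ).
T₁ = 296 °C = 569.1 K.
T₂ = 569.1 × (0.131/3.19)^(0.237) = 267.4 K.

T₂ ≈ 267 K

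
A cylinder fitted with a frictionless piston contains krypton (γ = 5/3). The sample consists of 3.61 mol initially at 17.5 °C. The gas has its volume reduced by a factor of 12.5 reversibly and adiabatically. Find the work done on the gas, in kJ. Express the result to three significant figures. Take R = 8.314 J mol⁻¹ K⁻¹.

W ≈ 57.4 kJ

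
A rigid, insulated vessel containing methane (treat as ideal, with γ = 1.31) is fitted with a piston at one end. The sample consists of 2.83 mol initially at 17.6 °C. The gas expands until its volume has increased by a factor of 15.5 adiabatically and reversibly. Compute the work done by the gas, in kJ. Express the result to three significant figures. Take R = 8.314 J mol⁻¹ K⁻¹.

W ≈ 12.6 kJ

Adiabatic: T₁V₁^(γ−1) = T₂V₂^(γ−1) ⇒ T₂ = T₁ (V₁/V₂)^(γ−1).
T₁ = 17.6 °C = 290.8 K.
T₂ = 290.8 × (1/15.5)^(0.31) = 124.3 K.
Q = 0, so ΔU = W_on_gas = nCᵥΔT with Cᵥ = R/(γ−1) = 26.82 J/(mol·K).
ΔU = 2.83 × 26.82 × (124.3 − 290.8) = -12630 J.
Work done by the gas = −ΔU = 12630 J.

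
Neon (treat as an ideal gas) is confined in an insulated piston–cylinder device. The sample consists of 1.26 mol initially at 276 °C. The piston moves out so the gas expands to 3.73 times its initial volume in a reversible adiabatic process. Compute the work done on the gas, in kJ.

Adiabatic: T₁V₁^(γ−1) = T₂V₂^(γ−1) ⇒ T₂ = T₁ (V₁/V₂)^(γ−1).
γ = 5/3 for a monatomic ideal gas, so γ−1 = 2/3.
T₁ = 276 °C = 549.1 K.
T₂ = 549.1 × (1/3.73)^(2/3) = 228.3 K.
Q = 0, so ΔU = W_on_gas = nCᵥΔT with Cᵥ = R/(γ−1) = 12.47 J/(mol·K).
ΔU = 1.26 × 12.47 × (228.3 − 549.1) = -5041 J.

W ≈ -5.04 kJ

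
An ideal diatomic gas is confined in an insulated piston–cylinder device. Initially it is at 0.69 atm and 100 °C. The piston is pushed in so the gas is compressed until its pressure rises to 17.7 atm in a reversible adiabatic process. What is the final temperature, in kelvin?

T₂ ≈ 943 K

Along an adiabat T P^((1−γ)/γ) is constant, so T₂ = T₁ (P₂/P₁)^((γ−1)/γ).
For a diatomic ideal gas γ = 7/5, so (γ−1)/γ = 2/7.
T₁ = 100 °C = 373.1 K.
T₂ = 373.1 × (17.7/0.69)^(2/7) = 943 K.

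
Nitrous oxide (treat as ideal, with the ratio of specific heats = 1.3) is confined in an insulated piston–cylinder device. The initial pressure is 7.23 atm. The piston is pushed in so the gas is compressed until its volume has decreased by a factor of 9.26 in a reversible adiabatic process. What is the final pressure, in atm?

P₂ ≈ 131 atm

Adiabatic: P₁V₁^γ = P₂V₂^γ ⇒ P₂ = P₁ (V₁/V₂)^γ.
P₂ = 7.23 × 9.26^(1.3) = 130.5 atm.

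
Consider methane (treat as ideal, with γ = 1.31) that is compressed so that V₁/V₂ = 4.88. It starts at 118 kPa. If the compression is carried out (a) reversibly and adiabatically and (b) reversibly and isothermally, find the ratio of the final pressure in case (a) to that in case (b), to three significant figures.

Isothermal: P_b = P₁(V₁/V₂) = 118×4.88.
Adiabatic: P_a = P₁(V₁/V₂)^γ = 118×4.88^(1.31).
P_a/P_b = (V₁/V₂)^(γ−1) = 4.88^(0.31) = 1.635.

P_adiabatic / P_isothermal ≈ 1.63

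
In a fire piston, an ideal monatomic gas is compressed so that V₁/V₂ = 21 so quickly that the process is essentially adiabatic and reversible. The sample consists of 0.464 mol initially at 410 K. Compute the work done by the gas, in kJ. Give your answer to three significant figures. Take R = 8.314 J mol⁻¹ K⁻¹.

For a reversible adiabat TV^(γ−1) is constant, so T₂ = T₁ (V₁/V₂)^(γ−1).
γ = 5/3 for a monatomic ideal gas, so γ−1 = 2/3.
T₂ = 410 × 21^(2/3) = 3121 K.
Q = 0, so ΔU = W_on_gas = nCᵥΔT with Cᵥ = R/(γ−1) = 12.47 J/(mol·K).
ΔU = 0.464 × 12.47 × (3121 − 410) = 15690 J.
Work done by the gas = −ΔU = -15690 J.

W ≈ -15.7 kJ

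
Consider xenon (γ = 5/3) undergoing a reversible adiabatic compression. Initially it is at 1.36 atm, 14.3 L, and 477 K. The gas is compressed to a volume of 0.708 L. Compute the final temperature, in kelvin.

For a reversible adiabat TV^(γ−1) is constant, so T₂ = T₁ (V₁/V₂)^(γ−1).
T₂ = 477 × (14.3/0.708)^(2/3) = 3538 K.

T₂ ≈ 3540 K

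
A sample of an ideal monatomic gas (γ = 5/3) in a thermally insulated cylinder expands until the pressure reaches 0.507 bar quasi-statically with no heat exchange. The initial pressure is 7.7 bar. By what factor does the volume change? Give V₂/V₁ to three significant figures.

V₂/V₁ ≈ 5.12

From PV^γ = const, V₂/V₁ = (P₁/P₂)^(1/γ).
V₂/V₁ = (7.7/0.507)^(3/5) = 5.116.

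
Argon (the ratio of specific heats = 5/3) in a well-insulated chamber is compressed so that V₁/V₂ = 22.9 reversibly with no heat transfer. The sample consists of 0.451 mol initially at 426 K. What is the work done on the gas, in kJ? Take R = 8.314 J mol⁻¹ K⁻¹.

For a reversible adiabat TV^(γ−1) is constant, so T₂ = T₁ (V₁/V₂)^(γ−1).
T₂ = 426 × 22.9^(2/3) = 3435 K.
Q = 0, so ΔU = W_on_gas = nCᵥΔT with Cᵥ = R/(γ−1) = 12.47 J/(mol·K).
ΔU = 0.451 × 12.47 × (3435 − 426) = 16930 J.

W ≈ 16.9 kJ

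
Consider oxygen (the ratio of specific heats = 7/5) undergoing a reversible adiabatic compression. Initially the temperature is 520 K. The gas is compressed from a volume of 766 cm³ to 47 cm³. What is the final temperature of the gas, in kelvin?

T₂ ≈ 1590 K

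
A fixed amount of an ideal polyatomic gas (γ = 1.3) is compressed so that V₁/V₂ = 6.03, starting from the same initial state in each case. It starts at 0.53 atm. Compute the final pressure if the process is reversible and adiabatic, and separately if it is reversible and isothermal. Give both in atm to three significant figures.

adiabatic: 5.48 atm; isothermal: 3.20 atm

Isothermal: P₂ = P₁(V₁/V₂) = 0.53×6.03 = 3.196 atm.
Adiabatic: P₂ = P₁(V₁/V₂)^γ = 0.53×6.03^(1.3) = 5.479 atm.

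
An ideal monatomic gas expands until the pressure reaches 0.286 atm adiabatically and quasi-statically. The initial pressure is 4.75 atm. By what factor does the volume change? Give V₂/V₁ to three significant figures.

From PV^γ = const, V₂/V₁ = (P₁/P₂)^(1/γ).
For a monatomic ideal gas γ = 5/3.
V₂/V₁ = (4.75/0.286)^(3/5) = 5.398.

V₂/V₁ ≈ 5.40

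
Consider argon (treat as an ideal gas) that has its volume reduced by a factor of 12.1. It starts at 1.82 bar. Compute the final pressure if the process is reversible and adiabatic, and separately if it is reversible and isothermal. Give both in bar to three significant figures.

adiabatic: 116 bar; isothermal: 22.0 bar

For a monatomic ideal gas γ = 5/3.
Isothermal: P₂ = P₁(V₁/V₂) = 1.82×12.1 = 22.02 bar.
Adiabatic: P₂ = P₁(V₁/V₂)^γ = 1.82×12.1^(5/3) = 116.1 bar.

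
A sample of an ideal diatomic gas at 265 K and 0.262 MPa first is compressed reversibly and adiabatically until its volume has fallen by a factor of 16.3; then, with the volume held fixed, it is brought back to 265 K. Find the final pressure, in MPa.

For a diatomic ideal gas γ = 7/5.
Adiabatic step (PV^γ = const): P₂ = 0.262×16.3^(7/5) = 13.04 MPa; T₂ = 265×16.3^(2/5) = 809.3 K.
Isochoric: P₃ = P₂(T₃/T₂) = 13.04 × (265/809.3) = 4.271 MPa.

P₃ ≈ 4.27 MPa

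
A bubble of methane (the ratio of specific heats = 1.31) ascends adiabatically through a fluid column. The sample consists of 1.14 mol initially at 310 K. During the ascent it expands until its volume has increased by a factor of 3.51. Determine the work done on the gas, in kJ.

W ≈ -3.06 kJ

Adiabatic: T₁V₁^(γ−1) = T₂V₂^(γ−1) ⇒ T₂ = T₁ (V₁/V₂)^(γ−1).
T₂ = 310 × (1/3.51)^(0.31) = 210 K.
Q = 0, so ΔU = W_on_gas = nCᵥΔT with Cᵥ = R/(γ−1) = 26.82 J/(mol·K).
ΔU = 1.14 × 26.82 × (210 − 310) = -3056 J.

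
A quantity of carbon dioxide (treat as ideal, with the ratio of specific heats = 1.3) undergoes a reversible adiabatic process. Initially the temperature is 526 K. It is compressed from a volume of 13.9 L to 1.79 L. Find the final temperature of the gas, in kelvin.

T₂ ≈ 973 K

For a reversible adiabat TV^(γ−1) is constant, so T₂ = T₁ (V₁/V₂)^(γ−1).
T₂ = 526 × (13.9/1.79)^(0.3) = 972.8 K.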